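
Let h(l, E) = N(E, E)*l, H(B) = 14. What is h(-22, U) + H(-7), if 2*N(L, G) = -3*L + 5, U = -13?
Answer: -470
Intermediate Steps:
N(L, G) = 5/2 - 3*L/2 (N(L, G) = (-3*L + 5)/2 = (5 - 3*L)/2 = 5/2 - 3*L/2)
h(l, E) = l*(5/2 - 3*E/2) (h(l, E) = (5/2 - 3*E/2)*l = l*(5/2 - 3*E/2))
h(-22, U) + H(-7) = (1/2)*(-22)*(5 - 3*(-13)) + 14 = (1/2)*(-22)*(5 + 39) + 14 = (1/2)*(-22)*44 + 14 = -484 + 14 = -470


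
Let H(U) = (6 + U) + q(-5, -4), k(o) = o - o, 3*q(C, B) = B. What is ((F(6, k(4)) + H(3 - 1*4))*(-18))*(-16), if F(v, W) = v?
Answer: 2784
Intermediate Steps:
q(C, B) = B/3
k(o) = 0
H(U) = 14/3 + U (H(U) = (6 + U) + (1/3)*(-4) = (6 + U) - 4/3 = 14/3 + U)
((F(6, k(4)) + H(3 - 1*4))*(-18))*(-16) = ((6 + (14/3 + (3 - 1*4)))*(-18))*(-16) = ((6 + (14/3 + (3 - 4)))*(-18))*(-16) = ((6 + (14/3 - 1))*(-18))*(-16) = ((6 + 11/3)*(-18))*(-16) = ((29/3)*(-18))*(-16) = -174*(-16) = 2784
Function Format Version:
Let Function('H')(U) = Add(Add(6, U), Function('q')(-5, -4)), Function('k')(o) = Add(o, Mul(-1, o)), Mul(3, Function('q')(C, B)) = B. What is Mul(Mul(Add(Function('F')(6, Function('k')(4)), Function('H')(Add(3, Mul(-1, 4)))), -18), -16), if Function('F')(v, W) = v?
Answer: 2784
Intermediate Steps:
Function('q')(C, B) = Mul(Rational(1, 3), B)
Function('k')(o) = 0
Function('H')(U) = Add(Rational(14, 3), U) (Function('H')(U) = Add(Add(6, U), Mul(Rational(1, 3), -4)) = Add(Add(6, U), Rational(-4, 3)) = Add(Rational(14, 3), U))
Mul(Mul(Add(Function('F')(6, Function('k')(4)), Function('H')(Add(3, Mul(-1, 4)))), -18), -16) = Mul(Mul(Add(6, Add(Rational(14, 3), Add(3, Mul(-1, 4)))), -18), -16) = Mul(Mul(Add(6, Add(Rational(14, 3), Add(3, -4))), -18), -16) = Mul(Mul(Add(6, Add(Rational(14, 3), -1)), -18), -16) = Mul(Mul(Add(6, Rational(11, 3)), -18), -16) = Mul(Mul(Rational(29, 3), -18), -16) = Mul(-174, -16) = 2784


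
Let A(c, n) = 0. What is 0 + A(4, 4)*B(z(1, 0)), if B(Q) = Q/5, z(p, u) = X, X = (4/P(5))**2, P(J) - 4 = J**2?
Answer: 0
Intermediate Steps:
P(J) = 4 + J**2
X = 16/841 (X = (4/(4 + 5**2))**2 = (4/(4 + 25))**2 = (4/29)**2 = 16/841 ≈ 0.019025)
z(p, u) = 16/841
B(Q) = Q/5 (B(Q) = Q*(1/5) = Q/5)
0 + A(4, 4)*B(z(1, 0)) = 0 + 0*((1/5)*(16/841)) = 0 + 0*(16/4205) = 0 + 0 = 0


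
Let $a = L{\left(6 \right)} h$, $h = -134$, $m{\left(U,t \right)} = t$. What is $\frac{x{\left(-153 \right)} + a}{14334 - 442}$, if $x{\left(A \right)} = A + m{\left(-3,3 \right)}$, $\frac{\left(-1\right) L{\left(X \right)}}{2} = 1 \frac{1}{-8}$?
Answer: $- \frac{367}{27784} \approx -0.013209$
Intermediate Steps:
$L{\left(X \right)} = \frac{1}{4}$ ($L{\left(X \right)} = - 2 \cdot 1 \frac{1}{-8} = - 2 \cdot 1 \left(- \frac{1}{8}\right) = \left(-2\right) \left(- \frac{1}{8}\right) = \frac{1}{4}$)
$x{\left(A \right)} = 3 + A$ ($x{\left(A \right)} = A + 3 = 3 + A$)
$a = - \frac{67}{2}$ ($a = \frac{1}{4} \left(-134\right) = - \frac{67}{2} \approx -33.5$)
$\frac{x{\left(-153 \right)} + a}{14334 - 442} = \frac{\left(3 - 153\right) - \frac{67}{2}}{14334 - 442} = \frac{-150 - \frac{67}{2}}{13892} = \left(- \frac{367}{2}\right) \frac{1}{13892} = - \frac{367}{27784}$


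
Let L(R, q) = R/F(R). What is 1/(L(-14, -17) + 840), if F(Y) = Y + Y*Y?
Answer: 13/10919 ≈ 0.0011906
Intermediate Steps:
F(Y) = Y + Y²
L(R, q) = 1/(1 + R) (L(R, q) = R/((R*(1 + R))) = R*(1/(R*(1 + R))) = 1/(1 + R))
1/(L(-14, -17) + 840) = 1/(1/(1 - 14) + 840) = 1/(1/(-13) + 840) = 1/(-1/13 + 840) = 1/(10919/13) = 13/10919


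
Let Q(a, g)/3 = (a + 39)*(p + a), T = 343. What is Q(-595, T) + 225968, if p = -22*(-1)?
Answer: 1181732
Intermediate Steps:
p = 22
Q(a, g) = 3*(22 + a)*(39 + a) (Q(a, g) = 3*((a + 39)*(22 + a)) = 3*((39 + a)*(22 + a)) = 3*((22 + a)*(39 + a)) = 3*(22 + a)*(39 + a))
Q(-595, T) + 225968 = (2574 + 3*(-595)² + 183*(-595)) + 225968 = (2574 + 3*354025 - 108885) + 225968 = (2574 + 1062075 - 108885) + 225968 = 955764 + 225968 = 1181732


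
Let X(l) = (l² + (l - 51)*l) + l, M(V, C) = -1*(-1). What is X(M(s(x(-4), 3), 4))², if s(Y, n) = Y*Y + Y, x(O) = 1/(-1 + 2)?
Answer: 2304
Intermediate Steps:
x(O) = 1 (x(O) = 1/1 = 1)
s(Y, n) = Y + Y² (s(Y, n) = Y² + Y = Y + Y²)
M(V, C) = 1
X(l) = l + l² + l*(-51 + l) (X(l) = (l² + (-51 + l)*l) + l = (l² + l*(-51 + l)) + l = l + l² + l*(-51 + l))
X(M(s(x(-4), 3), 4))² = (2*1*(-25 + 1))² = (2*1*(-24))² = (-48)² = 2304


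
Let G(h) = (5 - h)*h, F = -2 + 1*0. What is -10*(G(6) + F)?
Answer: 80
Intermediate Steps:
F = -2 (F = -2 + 0 = -2)
G(h) = h*(5 - h)
-10*(G(6) + F) = -10*(6*(5 - 1*6) - 2) = -10*(6*(5 - 6) - 2) = -10*(6*(-1) - 2) = -10*(-6 - 2) = -10*(-8) = 80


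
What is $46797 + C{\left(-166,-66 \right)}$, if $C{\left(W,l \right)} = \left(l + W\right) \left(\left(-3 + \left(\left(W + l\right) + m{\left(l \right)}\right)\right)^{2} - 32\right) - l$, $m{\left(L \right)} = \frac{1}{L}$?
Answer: $- \frac{13895166475}{1089} \approx -1.276 \cdot 10^{7}$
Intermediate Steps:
$C{\left(W,l \right)} = - l + \left(-32 + \left(-3 + W + l + \frac{1}{l}\right)^{2}\right) \left(W + l\right)$ ($C{\left(W,l \right)} = \left(l + W\right) \left(\left(-3 + \left(\left(W + l\right) + \frac{1}{l}\right)\right)^{2} - 32\right) - l = \left(W + l\right) \left(\left(-3 + \left(W + l + \frac{1}{l}\right)\right)^{2} - 32\right) - l = \left(W + l\right) \left(\left(-3 + W + l + \frac{1}{l}\right)^{2} - 32\right) - l = \left(W + l\right) \left(-32 + \left(-3 + W + l + \frac{1}{l}\right)^{2}\right) - l = \left(-32 + \left(-3 + W + l + \frac{1}{l}\right)^{2}\right) \left(W + l\right) - l = - l + \left(-32 + \left(-3 + W + l + \frac{1}{l}\right)^{2}\right) \left(W + l\right)$)
$46797 + C{\left(-166,-66 \right)} = 46797 + \frac{- 166 \left(1 - 66 \left(-3 - 166 - 66\right)\right)^{2} - 66 \left(1 - 66 \left(-3 - 166 - 66\right)\right)^{2} - \left(-66\right)^{2} \left(32 \left(-166\right) + 33 \left(-66\right)\right)}{4356} = 46797 + \frac{- 166 \left(1 - -15510\right)^{2} - 66 \left(1 - -15510\right)^{2} - 4356 \left(-5312 - 2178\right)}{4356} = 46797 + \frac{- 166 \left(1 + 15510\right)^{2} - 66 \left(1 + 15510\right)^{2} - 4356 \left(-7490\right)}{4356} = 46797 + \frac{- 166 \cdot 15511^{2} - 66 \cdot 15511^{2} + 32626440}{4356} = 46797 + \frac{\left(-166\right) 240591121 - 15879013986 + 32626440}{4356} = 46797 + \frac{-39938126086 - 15879013986 + 32626440}{4356} = 46797 + \frac{1}{4356} \left(-55784513632\right) = 46797 - \frac{13946128408}{1089} = - \frac{13895166475}{1089}$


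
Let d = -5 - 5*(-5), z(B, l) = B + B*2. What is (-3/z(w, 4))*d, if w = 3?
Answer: -20/3 ≈ -6.6667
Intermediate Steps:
z(B, l) = 3*B (z(B, l) = B + 2*B = 3*B)
d = 20 (d = -5 + 25 = 20)
(-3/z(w, 4))*d = -3/(3*3)*20 = -3/9*20 = -3*⅑*20 = -⅓*20 = -20/3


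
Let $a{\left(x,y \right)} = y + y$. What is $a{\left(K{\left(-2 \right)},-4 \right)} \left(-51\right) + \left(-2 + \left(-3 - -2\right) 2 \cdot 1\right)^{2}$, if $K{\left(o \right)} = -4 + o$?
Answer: $424$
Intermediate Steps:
$a{\left(x,y \right)} = 2 y$
$a{\left(K{\left(-2 \right)},-4 \right)} \left(-51\right) + \left(-2 + \left(-3 - -2\right) 2 \cdot 1\right)^{2} = 2 \left(-4\right) \left(-51\right) + \left(-2 + \left(-3 - -2\right) 2 \cdot 1\right)^{2} = \left(-8\right) \left(-51\right) + \left(-2 + \left(-3 + 2\right) 2 \cdot 1\right)^{2} = 408 + \left(-2 + \left(-1\right) 2 \cdot 1\right)^{2} = 408 + \left(-2 - 2\right)^{2} = 408 + \left(-4\right)^{2} = 408 + 16 = 424$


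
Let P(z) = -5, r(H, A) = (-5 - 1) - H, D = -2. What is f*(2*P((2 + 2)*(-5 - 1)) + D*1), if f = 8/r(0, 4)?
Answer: 16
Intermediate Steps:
r(H, A) = -6 - H
f = -4/3 (f = 8/(-6 - 1*0) = 8/(-6 + 0) = 8/(-6) = 8*(-1/6) = -4/3 ≈ -1.3333)
f*(2*P((2 + 2)*(-5 - 1)) + D*1) = -4*(2*(-5) - 2*1)/3 = -4*(-10 - 2)/3 = -4/3*(-12) = 16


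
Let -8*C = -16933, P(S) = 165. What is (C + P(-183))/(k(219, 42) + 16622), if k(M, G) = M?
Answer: 18253/134728 ≈ 0.13548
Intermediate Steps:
C = 16933/8 (C = -1/8*(-16933) = 16933/8 ≈ 2116.6)
(C + P(-183))/(k(219, 42) + 16622) = (16933/8 + 165)/(219 + 16622) = (18253/8)/16841 = (18253/8)*(1/16841) = 18253/134728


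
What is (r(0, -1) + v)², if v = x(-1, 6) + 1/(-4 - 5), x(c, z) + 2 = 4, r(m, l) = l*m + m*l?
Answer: 289/81 ≈ 3.5679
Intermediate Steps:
r(m, l) = 2*l*m (r(m, l) = l*m + l*m = 2*l*m)
x(c, z) = 2 (x(c, z) = -2 + 4 = 2)
v = 17/9 (v = 2 + 1/(-4 - 5) = 2 + 1/(-9) = 2 - ⅑ = 17/9 ≈ 1.8889)
(r(0, -1) + v)² = (2*(-1)*0 + 17/9)² = (0 + 17/9)² = (17/9)² = 289/81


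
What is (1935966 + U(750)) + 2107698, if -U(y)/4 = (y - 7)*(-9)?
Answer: 4070412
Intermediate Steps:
U(y) = -252 + 36*y (U(y) = -4*(y - 7)*(-9) = -4*(-7 + y)*(-9) = -4*(63 - 9*y) = -252 + 36*y)
(1935966 + U(750)) + 2107698 = (1935966 + (-252 + 36*750)) + 2107698 = (1935966 + (-252 + 27000)) + 2107698 = (1935966 + 26748) + 2107698 = 1962714 + 2107698 = 4070412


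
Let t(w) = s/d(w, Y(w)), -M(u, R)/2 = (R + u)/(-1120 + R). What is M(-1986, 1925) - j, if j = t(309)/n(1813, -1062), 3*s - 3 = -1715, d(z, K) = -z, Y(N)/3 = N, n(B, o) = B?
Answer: 29094466/193274865 ≈ 0.15053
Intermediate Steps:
Y(N) = 3*N
M(u, R) = -2*(R + u)/(-1120 + R)
s = -1712/3 (s = 1 + (1/3)*(-1715) = 1 - 1715/3 = -1712/3 ≈ -570.67)
t(w) = 1712/(3*w) (t(w) = -1712*(-1/w)/3 = -(-1712)/(3*w) = 1712/(3*w))
j = 1712/1680651 (j = ((1712/3)/309)/1813 = ((1712/3)*(1/309))*(1/1813) = (1712/927)*(1/1813) = 1712/1680651 ≈ 0.0010187)
M(-1986, 1925) - j = 2*(-1*1925 - 1*(-1986))/(-1120 + 1925) - 1*1712/1680651 = 2*(-1925 + 1986)/805 - 1712/1680651 = 2*(1/805)*61 - 1712/1680651 = 122/805 - 1712/1680651 = 29094466/193274865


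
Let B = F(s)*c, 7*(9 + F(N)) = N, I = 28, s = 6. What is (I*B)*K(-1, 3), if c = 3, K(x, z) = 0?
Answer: 0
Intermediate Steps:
F(N) = -9 + N/7
B = -171/7 (B = (-9 + (⅐)*6)*3 = (-9 + 6/7)*3 = -57/7*3 = -171/7 ≈ -24.429)
(I*B)*K(-1, 3) = (28*(-171/7))*0 = -684*0 = 0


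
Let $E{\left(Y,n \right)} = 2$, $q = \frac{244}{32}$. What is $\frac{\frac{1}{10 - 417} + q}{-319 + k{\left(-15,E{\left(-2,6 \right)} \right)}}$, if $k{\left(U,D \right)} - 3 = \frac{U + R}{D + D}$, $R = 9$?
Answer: $- \frac{24819}{1033780} \approx -0.024008$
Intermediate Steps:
$q = \frac{61}{8}$ ($q = 244 \cdot \frac{1}{32} = \frac{61}{8} \approx 7.625$)
$k{\left(U,D \right)} = 3 + \frac{9 + U}{2 D}$ ($k{\left(U,D \right)} = 3 + \frac{U + 9}{D + D} = 3 + \frac{9 + U}{2 D}$)
$\frac{\frac{1}{10 - 417} + q}{-319 + k{\left(-15,E{\left(-2,6 \right)} \right)}} = \frac{\frac{1}{10 - 417} + \frac{61}{8}}{-319 + \frac{9 - 15 + 6 \cdot 2}{2 \cdot 2}} = \frac{\frac{1}{-407} + \frac{61}{8}}{-319 + \frac{1}{2} \cdot \frac{1}{2} \left(9 - 15 + 12\right)} = \frac{- \frac{1}{407} + \frac{61}{8}}{-319 + \frac{1}{2} \cdot \frac{1}{2} \cdot 6} = \frac{24819}{3256 \left(-319 + \frac{3}{2}\right)} = \frac{24819}{3256 \left(- \frac{635}{2}\right)} = \frac{24819}{3256} \left(- \frac{2}{635}\right) = - \frac{24819}{1033780}$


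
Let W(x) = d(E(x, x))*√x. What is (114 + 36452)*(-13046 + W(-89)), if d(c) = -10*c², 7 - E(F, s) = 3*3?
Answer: -477040036 - 1462640*I*√89 ≈ -4.7704e+8 - 1.3799e+7*I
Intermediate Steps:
E(F, s) = -2 (E(F, s) = 7 - 3*3 = 7 - 1*9 = 7 - 9 = -2)
W(x) = -40*√x (W(x) = (-10*(-2)²)*√x = (-10*4)*√x = -40*√x)
(114 + 36452)*(-13046 + W(-89)) = (114 + 36452)*(-13046 - 40*I*√89) = 36566*(-13046 - 40*I*√89) = -477040036 - 1462640*I*√89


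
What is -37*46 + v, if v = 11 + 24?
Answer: -1667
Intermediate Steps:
v = 35
-37*46 + v = -37*46 + 35 = -1702 + 35 = -1667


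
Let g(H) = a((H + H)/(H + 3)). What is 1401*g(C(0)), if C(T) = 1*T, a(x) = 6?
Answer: 8406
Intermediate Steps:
C(T) = T
g(H) = 6
1401*g(C(0)) = 1401*6 = 8406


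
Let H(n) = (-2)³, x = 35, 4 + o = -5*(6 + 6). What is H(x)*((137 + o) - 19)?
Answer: -432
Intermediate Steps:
o = -64 (o = -4 - 5*(6 + 6) = -4 - 5*12 = -4 - 60 = -64)
H(n) = -8
H(x)*((137 + o) - 19) = -8*((137 - 64) - 19) = -8*(73 - 19) = -8*54 = -432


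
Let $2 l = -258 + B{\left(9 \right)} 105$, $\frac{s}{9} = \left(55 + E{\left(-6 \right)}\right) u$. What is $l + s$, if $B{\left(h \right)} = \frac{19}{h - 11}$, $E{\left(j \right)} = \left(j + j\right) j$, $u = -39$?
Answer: $- \frac{180819}{4} \approx -45205.0$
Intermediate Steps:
$E{\left(j \right)} = 2 j^{2}$ ($E{\left(j \right)} = 2 j j = 2 j^{2}$)
$B{\left(h \right)} = \frac{19}{-11 + h}$
$s = -44577$ ($s = 9 \left(55 + 2 \left(-6\right)^{2}\right) \left(-39\right) = 9 \left(55 + 2 \cdot 36\right) \left(-39\right) = 9 \left(55 + 72\right) \left(-39\right) = 9 \cdot 127 \left(-39\right) = 9 \left(-4953\right) = -44577$)
$l = - \frac{2511}{4}$ ($l = \frac{-258 + \frac{19}{-11 + 9} \cdot 105}{2} = \frac{-258 + \frac{19}{-2} \cdot 105}{2} = \frac{-258 + 19 \left(- \frac{1}{2}\right) 105}{2} = \frac{-258 - \frac{1995}{2}}{2} = \frac{1}{2} \left(- \frac{2511}{2}\right) = - \frac{2511}{4} \approx -627.75$)
$l + s = - \frac{2511}{4} - 44577 = - \frac{180819}{4}$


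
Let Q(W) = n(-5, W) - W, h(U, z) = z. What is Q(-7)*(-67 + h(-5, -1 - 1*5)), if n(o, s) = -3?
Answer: -292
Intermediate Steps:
Q(W) = -3 - W
Q(-7)*(-67 + h(-5, -1 - 1*5)) = (-3 - 1*(-7))*(-67 + (-1 - 1*5)) = (-3 + 7)*(-67 + (-1 - 5)) = 4*(-67 - 6) = 4*(-73) = -292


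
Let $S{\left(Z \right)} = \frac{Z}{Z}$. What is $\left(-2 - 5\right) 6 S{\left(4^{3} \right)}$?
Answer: $-42$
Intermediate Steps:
$S{\left(Z \right)} = 1$
$\left(-2 - 5\right) 6 S{\left(4^{3} \right)} = \left(-2 - 5\right) 6 \cdot 1 = \left(-7\right) 6 \cdot 1 = \left(-42\right) 1 = -42$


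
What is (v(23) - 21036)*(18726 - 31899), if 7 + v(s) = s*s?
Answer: 270230922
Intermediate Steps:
v(s) = -7 + s**2 (v(s) = -7 + s*s = -7 + s**2)
(v(23) - 21036)*(18726 - 31899) = ((-7 + 23**2) - 21036)*(18726 - 31899) = ((-7 + 529) - 21036)*(-13173) = (522 - 21036)*(-13173) = -20514*(-13173) = 270230922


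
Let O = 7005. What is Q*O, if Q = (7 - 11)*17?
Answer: -476340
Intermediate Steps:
Q = -68 (Q = -4*17 = -68)
Q*O = -68*7005 = -476340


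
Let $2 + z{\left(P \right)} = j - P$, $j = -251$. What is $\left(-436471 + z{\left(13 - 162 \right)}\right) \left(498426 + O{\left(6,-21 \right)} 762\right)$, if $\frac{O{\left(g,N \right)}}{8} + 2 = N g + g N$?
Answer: $458385413850$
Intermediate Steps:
$z{\left(P \right)} = -253 - P$ ($z{\left(P \right)} = -2 - \left(251 + P\right) = -253 - P$)
$O{\left(g,N \right)} = -16 + 16 N g$ ($O{\left(g,N \right)} = -16 + 8 \left(N g + g N\right) = -16 + 8 \left(N g + N g\right) = -16 + 8 \cdot 2 N g = -16 + 16 N g$)
$\left(-436471 + z{\left(13 - 162 \right)}\right) \left(498426 + O{\left(6,-21 \right)} 762\right) = \left(-436471 - 104\right) \left(498426 + \left(-16 + 16 \left(-21\right) 6\right) 762\right) = \left(-436471 - 104\right) \left(498426 + \left(-16 - 2016\right) 762\right) = \left(-436471 + \left(-253 + 149\right)\right) \left(498426 - 1548384\right) = \left(-436471 - 104\right) \left(498426 - 1548384\right) = \left(-436575\right) \left(-1049958\right) = 458385413850$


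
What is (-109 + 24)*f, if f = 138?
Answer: -11730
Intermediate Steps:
(-109 + 24)*f = (-109 + 24)*138 = -85*138 = -11730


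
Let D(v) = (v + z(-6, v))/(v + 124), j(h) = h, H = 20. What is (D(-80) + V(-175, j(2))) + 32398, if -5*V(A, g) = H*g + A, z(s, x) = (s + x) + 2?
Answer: 356634/11 ≈ 32421.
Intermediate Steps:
z(s, x) = 2 + s + x
V(A, g) = -4*g - A/5 (V(A, g) = -(20*g + A)/5 = -(A + 20*g)/5 = -4*g - A/5)
D(v) = (-4 + 2*v)/(124 + v) (D(v) = (v + (2 - 6 + v))/(v + 124) = (v + (-4 + v))/(124 + v) = (-4 + 2*v)/(124 + v))
(D(-80) + V(-175, j(2))) + 32398 = (2*(-2 - 80)/(124 - 80) + (-4*2 - ⅕*(-175))) + 32398 = (2*(-82)/44 + (-8 + 35)) + 32398 = (2*(1/44)*(-82) + 27) + 32398 = (-41/11 + 27) + 32398 = 256/11 + 32398 = 356634/11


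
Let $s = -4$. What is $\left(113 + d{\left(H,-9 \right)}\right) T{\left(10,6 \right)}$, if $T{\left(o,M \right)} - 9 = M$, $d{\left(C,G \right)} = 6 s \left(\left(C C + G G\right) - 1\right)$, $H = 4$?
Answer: $-32865$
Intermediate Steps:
$d{\left(C,G \right)} = 24 - 24 C^{2} - 24 G^{2}$ ($d{\left(C,G \right)} = 6 \left(-4\right) \left(\left(C C + G G\right) - 1\right) = - 24 \left(\left(C^{2} + G^{2}\right) - 1\right) = - 24 \left(-1 + C^{2} + G^{2}\right) = 24 - 24 C^{2} - 24 G^{2}$)
$T{\left(o,M \right)} = 9 + M$
$\left(113 + d{\left(H,-9 \right)}\right) T{\left(10,6 \right)} = \left(113 - \left(-24 + 384 + 1944\right)\right) \left(9 + 6\right) = \left(113 - 2304\right) 15 = \left(-2191\right) 15 = -32865$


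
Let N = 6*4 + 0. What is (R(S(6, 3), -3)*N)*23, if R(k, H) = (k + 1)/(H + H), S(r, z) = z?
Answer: -368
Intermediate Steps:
R(k, H) = (1 + k)/(2*H) (R(k, H) = (1 + k)/((2*H)) = (1 + k)*(1/(2*H)) = (1 + k)/(2*H))
N = 24 (N = 24 + 0 = 24)
(R(S(6, 3), -3)*N)*23 = (((1/2)*(1 + 3)/(-3))*24)*23 = (((1/2)*(-1/3)*4)*24)*23 = -2/3*24*23 = -16*23 = -368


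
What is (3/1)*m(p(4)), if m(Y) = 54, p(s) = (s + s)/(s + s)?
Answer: 162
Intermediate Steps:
p(s) = 1 (p(s) = (2*s)/((2*s)) = (2*s)*(1/(2*s)) = 1)
(3/1)*m(p(4)) = (3/1)*54 = (3*1)*54 = 3*54 = 162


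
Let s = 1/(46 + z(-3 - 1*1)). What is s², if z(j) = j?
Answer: 1/1764 ≈ 0.00056689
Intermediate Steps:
s = 1/42 (s = 1/(46 + (-3 - 1*1)) = 1/(46 + (-3 - 1)) = 1/(46 - 4) = 1/42 ≈ 0.023810)
s² = (1/42)² = 1/1764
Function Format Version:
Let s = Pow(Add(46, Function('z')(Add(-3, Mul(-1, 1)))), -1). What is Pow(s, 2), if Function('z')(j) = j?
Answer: Rational(1, 1764) ≈ 0.00056689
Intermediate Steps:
s = Rational(1, 42) (s = Pow(Add(46, Add(-3, Mul(-1, 1))), -1) = Pow(Add(46, Add(-3, -1)), -1) = Pow(Add(46, -4), -1) = Pow(42, -1) = Rational(1, 42) ≈ 0.023810)
Pow(s, 2) = Pow(Rational(1, 42), 2) = Rational(1, 1764)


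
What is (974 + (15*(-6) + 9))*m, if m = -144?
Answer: -128592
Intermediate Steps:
(974 + (15*(-6) + 9))*m = (974 + (15*(-6) + 9))*(-144) = (974 + (-90 + 9))*(-144) = (974 - 81)*(-144) = 893*(-144) = -128592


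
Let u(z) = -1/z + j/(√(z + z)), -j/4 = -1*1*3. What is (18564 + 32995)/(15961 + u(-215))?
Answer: 1585004092040/490666182789 + 11085185*I*√430/1962664731156 ≈ 3.2303 + 0.00011712*I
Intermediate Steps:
j = 12 (j = -4*(-1*1)*3 = -(-4)*3 = -4*(-3) = 12)
u(z) = -1/z + 6*√2/√z (u(z) = -1/z + 12/(√(z + z)) = -1/z + 12/(√(2*z)) = -1/z + 12/((√2*√z)) = -1/z + 12*(√2/(2*√z)) = -1/z + 6*√2/√z)
(18564 + 32995)/(15961 + u(-215)) = (18564 + 32995)/(15961 + (-1/(-215) + 6*√2/√(-215))) = 51559/(15961 + (-1*(-1/215) + 6*√2*(-I*√215/215))) = 51559/(15961 + (1/215 - 6*I*√430/215)) = 51559/(3431616/215 - 6*I*√430/215)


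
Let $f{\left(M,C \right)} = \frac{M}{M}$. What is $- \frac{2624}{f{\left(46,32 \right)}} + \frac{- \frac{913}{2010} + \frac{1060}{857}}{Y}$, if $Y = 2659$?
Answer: $- \frac{12018741616961}{4580313630} \approx -2624.0$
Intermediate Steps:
$f{\left(M,C \right)} = 1$
$- \frac{2624}{f{\left(46,32 \right)}} + \frac{- \frac{913}{2010} + \frac{1060}{857}}{Y} = - \frac{2624}{1} + \frac{- \frac{913}{2010} + \frac{1060}{857}}{2659} = \left(-2624\right) 1 + \left(\left(-913\right) \frac{1}{2010} + 1060 \cdot \frac{1}{857}\right) \frac{1}{2659} = -2624 + \left(- \frac{913}{2010} + \frac{1060}{857}\right) \frac{1}{2659} = -2624 + \frac{1348159}{1722570} \cdot \frac{1}{2659} = -2624 + \frac{1348159}{4580313630} = - \frac{12018741616961}{4580313630}$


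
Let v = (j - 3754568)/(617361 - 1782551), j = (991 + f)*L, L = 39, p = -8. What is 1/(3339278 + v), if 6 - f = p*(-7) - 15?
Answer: 582595/1945448525052 ≈ 2.9947e-7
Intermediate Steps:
f = -35 (f = 6 - (-8*(-7) - 15) = 6 - (56 - 15) = 6 - 1*41 = 6 - 41 = -35)
j = 37284 (j = (991 - 35)*39 = 956*39 = 37284)
v = 1858642/582595 (v = (37284 - 3754568)/(617361 - 1782551) = -3717284/(-1165190) = -3717284*(-1/1165190) = 1858642/582595 ≈ 3.1903)
1/(3339278 + v) = 1/(3339278 + 1858642/582595) = 1/(1945448525052/582595) = 582595/1945448525052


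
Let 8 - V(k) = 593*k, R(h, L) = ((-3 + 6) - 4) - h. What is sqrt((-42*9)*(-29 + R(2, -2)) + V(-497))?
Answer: 5*sqrt(12273) ≈ 553.92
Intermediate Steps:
R(h, L) = -1 - h (R(h, L) = (3 - 4) - h = -1 - h)
V(k) = 8 - 593*k
sqrt((-42*9)*(-29 + R(2, -2)) + V(-497)) = sqrt((-42*9)*(-29 + (-1 - 1*2)) + (8 - 593*(-497))) = sqrt(-378*(-29 + (-1 - 2)) + (8 + 294721)) = sqrt(-378*(-29 - 3) + 294729) = sqrt(-378*(-32) + 294729) = sqrt(12096 + 294729) = sqrt(306825) = 5*sqrt(12273)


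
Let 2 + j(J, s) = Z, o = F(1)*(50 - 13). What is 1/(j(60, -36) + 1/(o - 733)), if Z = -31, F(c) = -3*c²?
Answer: -844/27853 ≈ -0.030302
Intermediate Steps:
o = -111 (o = (-3*1²)*(50 - 13) = -3*1*37 = -3*37 = -111)
j(J, s) = -33 (j(J, s) = -2 - 31 = -33)
1/(j(60, -36) + 1/(o - 733)) = 1/(-33 + 1/(-111 - 733)) = 1/(-33 + 1/(-844)) = 1/(-33 - 1/844) = 1/(-27853/844) = -844/27853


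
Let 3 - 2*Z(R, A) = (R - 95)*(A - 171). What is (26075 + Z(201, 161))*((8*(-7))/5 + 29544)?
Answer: 3928822216/5 ≈ 7.8576e+8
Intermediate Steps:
Z(R, A) = 3/2 - (-171 + A)*(-95 + R)/2 (Z(R, A) = 3/2 - (R - 95)*(A - 171)/2 = 3/2 - (-95 + R)*(-171 + A)/2 = 3/2 - (-171 + A)*(-95 + R)/2)
(26075 + Z(201, 161))*((8*(-7))/5 + 29544) = (26075 + (-8121 + (95/2)*161 + (171/2)*201 - 1/2*161*201))*((8*(-7))/5 + 29544) = (26075 + (-8121 + 15295/2 + 34371/2 - 32361/2))*(-56*1/5 + 29544) = (26075 + 1063/2)*(-56/5 + 29544) = (53213/2)*(147664/5) = 3928822216/5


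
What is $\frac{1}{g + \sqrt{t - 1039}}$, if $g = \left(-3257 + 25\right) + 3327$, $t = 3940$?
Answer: $\frac{95}{6124} - \frac{\sqrt{2901}}{6124} \approx 0.0067177$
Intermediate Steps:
$g = 95$ ($g = -3232 + 3327 = 95$)
$\frac{1}{g + \sqrt{t - 1039}} = \frac{1}{95 + \sqrt{3940 - 1039}} = \frac{1}{95 + \sqrt{2901}}$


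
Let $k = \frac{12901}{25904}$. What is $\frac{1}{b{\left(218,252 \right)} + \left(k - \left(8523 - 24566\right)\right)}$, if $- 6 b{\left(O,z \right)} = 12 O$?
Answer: $\frac{25904}{404296629} \approx 6.4072 \cdot 10^{-5}$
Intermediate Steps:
$b{\left(O,z \right)} = - 2 O$ ($b{\left(O,z \right)} = - \frac{12 O}{6} = - 2 O$)
$k = \frac{12901}{25904}$ ($k = 12901 \cdot \frac{1}{25904} = \frac{12901}{25904} \approx 0.49803$)
$\frac{1}{b{\left(218,252 \right)} + \left(k - \left(8523 - 24566\right)\right)} = \frac{1}{\left(-2\right) 218 + \left(\frac{12901}{25904} - \left(8523 - 24566\right)\right)} = \frac{1}{-436 + \left(\frac{12901}{25904} - -16043\right)} = \frac{1}{-436 + \left(\frac{12901}{25904} + 16043\right)} = \frac{1}{-436 + \frac{415590773}{25904}} = \frac{1}{\frac{404296629}{25904}} = \frac{25904}{404296629}$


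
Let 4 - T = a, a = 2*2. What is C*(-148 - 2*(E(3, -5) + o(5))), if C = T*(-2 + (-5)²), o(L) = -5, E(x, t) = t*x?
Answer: 0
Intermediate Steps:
a = 4
T = 0 (T = 4 - 1*4 = 4 - 4 = 0)
C = 0 (C = 0*(-2 + (-5)²) = 0*(-2 + 25) = 0*23 = 0)
C*(-148 - 2*(E(3, -5) + o(5))) = 0*(-148 - 2*(-5*3 - 5)) = 0*(-148 - 2*(-15 - 5)) = 0*(-148 - 2*(-20)) = 0*(-148 + 40) = 0*(-108) = 0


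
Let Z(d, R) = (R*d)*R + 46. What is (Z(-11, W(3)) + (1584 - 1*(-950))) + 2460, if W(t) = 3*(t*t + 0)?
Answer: -2979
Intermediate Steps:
W(t) = 3*t**2 (W(t) = 3*(t**2 + 0) = 3*t**2)
Z(d, R) = 46 + d*R**2 (Z(d, R) = d*R**2 + 46 = 46 + d*R**2)
(Z(-11, W(3)) + (1584 - 1*(-950))) + 2460 = ((46 - 11*(3*3**2)**2) + (1584 - 1*(-950))) + 2460 = ((46 - 11*(3*9)**2) + (1584 + 950)) + 2460 = ((46 - 11*27**2) + 2534) + 2460 = ((46 - 11*729) + 2534) + 2460 = ((46 - 8019) + 2534) + 2460 = (-7973 + 2534) + 2460 = -5439 + 2460 = -2979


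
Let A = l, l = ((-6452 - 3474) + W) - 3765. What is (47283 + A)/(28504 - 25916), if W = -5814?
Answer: 13889/1294 ≈ 10.733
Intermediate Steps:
l = -19505 (l = ((-6452 - 3474) - 5814) - 3765 = (-9926 - 5814) - 3765 = -15740 - 3765 = -19505)
A = -19505
(47283 + A)/(28504 - 25916) = (47283 - 19505)/(28504 - 25916) = 27778/2588 = 27778*(1/2588) = 13889/1294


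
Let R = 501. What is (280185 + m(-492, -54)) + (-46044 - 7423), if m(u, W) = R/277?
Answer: 62801387/277 ≈ 2.2672e+5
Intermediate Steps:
m(u, W) = 501/277
(280185 + m(-492, -54)) + (-46044 - 7423) = (280185 + 501/277) + (-46044 - 7423) = 77611746/277 - 53467 = 62801387/277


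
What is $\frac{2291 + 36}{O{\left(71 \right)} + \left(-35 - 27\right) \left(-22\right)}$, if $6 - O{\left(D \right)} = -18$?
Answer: $\frac{2327}{1388} \approx 1.6765$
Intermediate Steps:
$O{\left(D \right)} = 24$ ($O{\left(D \right)} = 6 - -18 = 6 + 18 = 24$)
$\frac{2291 + 36}{O{\left(71 \right)} + \left(-35 - 27\right) \left(-22\right)} = \frac{2291 + 36}{24 + \left(-35 - 27\right) \left(-22\right)} = \frac{2327}{24 - -1364} = \frac{2327}{24 + 1364} = \frac{2327}{1388}$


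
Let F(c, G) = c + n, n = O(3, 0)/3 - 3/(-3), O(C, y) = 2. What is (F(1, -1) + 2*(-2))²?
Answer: 16/9 ≈ 1.7778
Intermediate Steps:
n = 5/3 (n = 2/3 - 3/(-3) = 2*(⅓) - 3*(-⅓) = ⅔ + 1 = 5/3 ≈ 1.6667)
F(c, G) = 5/3 + c (F(c, G) = c + 5/3 = 5/3 + c)
(F(1, -1) + 2*(-2))² = ((5/3 + 1) + 2*(-2))² = (8/3 - 4)² = (-4/3)² = 16/9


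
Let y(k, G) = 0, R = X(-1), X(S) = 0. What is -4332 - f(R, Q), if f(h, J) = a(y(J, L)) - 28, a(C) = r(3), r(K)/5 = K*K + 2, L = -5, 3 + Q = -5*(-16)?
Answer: -4359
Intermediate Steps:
Q = 77 (Q = -3 - 5*(-16) = -3 + 80 = 77)
R = 0
r(K) = 10 + 5*K² (r(K) = 5*(K*K + 2) = 5*(K² + 2) = 5*(2 + K²) = 10 + 5*K²)
a(C) = 55 (a(C) = 10 + 5*3² = 10 + 5*9 = 10 + 45 = 55)
f(h, J) = 27 (f(h, J) = 55 - 28 = 27)
-4332 - f(R, Q) = -4332 - 1*27 = -4332 - 27 = -4359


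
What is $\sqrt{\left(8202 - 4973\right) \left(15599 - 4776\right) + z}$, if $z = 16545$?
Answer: $2 \sqrt{8741003} \approx 5913.0$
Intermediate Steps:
$\sqrt{\left(8202 - 4973\right) \left(15599 - 4776\right) + z} = \sqrt{\left(8202 - 4973\right) \left(15599 - 4776\right) + 16545} = \sqrt{3229 \cdot 10823 + 16545} = \sqrt{34947467 + 16545} = \sqrt{34964012} = 2 \sqrt{8741003}$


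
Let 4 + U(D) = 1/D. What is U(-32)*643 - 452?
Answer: -97411/32 ≈ -3044.1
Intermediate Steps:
U(D) = -4 + 1/D
U(-32)*643 - 452 = (-4 + 1/(-32))*643 - 452 = (-4 - 1/32)*643 - 452 = -129/32*643 - 452 = -82947/32 - 452 = -97411/32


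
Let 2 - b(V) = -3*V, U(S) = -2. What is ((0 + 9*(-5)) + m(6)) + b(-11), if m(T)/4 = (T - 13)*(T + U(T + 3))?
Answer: -188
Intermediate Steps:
m(T) = 4*(-13 + T)*(-2 + T) (m(T) = 4*((T - 13)*(T - 2)) = 4*((-13 + T)*(-2 + T)) = 4*(-13 + T)*(-2 + T))
b(V) = 2 + 3*V (b(V) = 2 - (-3)*V = 2 + 3*V)
((0 + 9*(-5)) + m(6)) + b(-11) = ((0 + 9*(-5)) + (104 - 60*6 + 4*6²)) + (2 + 3*(-11)) = ((0 - 45) + (104 - 360 + 4*36)) + (2 - 33) = (-45 + (104 - 360 + 144)) - 31 = (-45 - 112) - 31 = -157 - 31 = -188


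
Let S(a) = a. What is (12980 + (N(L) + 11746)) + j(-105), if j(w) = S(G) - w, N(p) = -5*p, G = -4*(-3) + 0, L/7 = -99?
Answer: 28308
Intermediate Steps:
L = -693 (L = 7*(-99) = -693)
G = 12 (G = 12 + 0 = 12)
j(w) = 12 - w
(12980 + (N(L) + 11746)) + j(-105) = (12980 + (-5*(-693) + 11746)) + (12 - 1*(-105)) = (12980 + (3465 + 11746)) + (12 + 105) = (12980 + 15211) + 117 = 28191 + 117 = 28308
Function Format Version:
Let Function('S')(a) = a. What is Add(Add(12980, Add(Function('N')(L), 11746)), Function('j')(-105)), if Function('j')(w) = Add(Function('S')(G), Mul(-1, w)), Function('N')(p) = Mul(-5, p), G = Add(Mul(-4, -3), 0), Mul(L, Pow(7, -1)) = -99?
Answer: 28308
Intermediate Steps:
L = -693 (L = Mul(7, -99) = -693)
G = 12 (G = Add(12, 0) = 12)
Function('j')(w) = Add(12, Mul(-1, w))
Add(Add(12980, Add(Function('N')(L), 11746)), Function('j')(-105)) = Add(Add(12980, Add(Mul(-5, -693), 11746)), Add(12, Mul(-1, -105))) = Add(Add(12980, Add(3465, 11746)), Add(12, 105)) = Add(Add(12980, 15211), 117) = Add(28191, 117) = 28308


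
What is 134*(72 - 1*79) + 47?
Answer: -891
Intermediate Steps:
134*(72 - 1*79) + 47 = 134*(72 - 79) + 47 = 134*(-7) + 47 = -938 + 47 = -891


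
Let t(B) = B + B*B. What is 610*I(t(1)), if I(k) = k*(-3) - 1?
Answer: -4270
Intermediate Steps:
t(B) = B + B²
I(k) = -1 - 3*k (I(k) = -3*k - 1 = -1 - 3*k)
610*I(t(1)) = 610*(-1 - 3*(1 + 1)) = 610*(-1 - 3*2) = 610*(-1 - 6) = 610*(-7) = -4270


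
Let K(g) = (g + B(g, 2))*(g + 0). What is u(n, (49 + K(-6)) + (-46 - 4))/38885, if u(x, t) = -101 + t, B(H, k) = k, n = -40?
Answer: -78/38885 ≈ -0.0020059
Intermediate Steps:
K(g) = g*(2 + g) (K(g) = (g + 2)*(g + 0) = (2 + g)*g = g*(2 + g))
u(n, (49 + K(-6)) + (-46 - 4))/38885 = (-101 + ((49 - 6*(2 - 6)) + (-46 - 4)))/38885 = (-101 + ((49 - 6*(-4)) - 50))*(1/38885) = (-101 + ((49 + 24) - 50))*(1/38885) = (-101 + (73 - 50))*(1/38885) = (-101 + 23)*(1/38885) = -78*1/38885 = -78/38885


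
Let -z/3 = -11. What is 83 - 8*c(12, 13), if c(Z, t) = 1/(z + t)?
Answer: 1905/23 ≈ 82.826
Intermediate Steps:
z = 33 (z = -3*(-11) = 33)
c(Z, t) = 1/(33 + t)
83 - 8*c(12, 13) = 83 - 8/(33 + 13) = 83 - 8/46 = 83 - 8*1/46 = 83 - 4/23 = 1905/23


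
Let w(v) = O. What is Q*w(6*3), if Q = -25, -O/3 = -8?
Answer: -600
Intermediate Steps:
O = 24 (O = -3*(-8) = 24)
w(v) = 24
Q*w(6*3) = -25*24 = -600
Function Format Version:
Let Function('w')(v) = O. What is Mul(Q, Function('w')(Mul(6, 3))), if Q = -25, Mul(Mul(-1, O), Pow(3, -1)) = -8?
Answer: -600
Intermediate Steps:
O = 24 (O = Mul(-3, -8) = 24)
Function('w')(v) = 24
Mul(Q, Function('w')(Mul(6, 3))) = Mul(-25, 24) = -600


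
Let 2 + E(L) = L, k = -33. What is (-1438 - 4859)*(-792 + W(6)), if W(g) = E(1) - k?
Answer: 4785720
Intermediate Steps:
E(L) = -2 + L
W(g) = 32 (W(g) = (-2 + 1) - 1*(-33) = -1 + 33 = 32)
(-1438 - 4859)*(-792 + W(6)) = (-1438 - 4859)*(-792 + 32) = -6297*(-760) = 4785720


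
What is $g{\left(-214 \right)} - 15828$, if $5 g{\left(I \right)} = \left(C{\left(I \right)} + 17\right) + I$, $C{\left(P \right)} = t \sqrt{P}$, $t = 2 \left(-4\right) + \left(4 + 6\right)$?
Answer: $- \frac{79337}{5} + \frac{2 i \sqrt{214}}{5} \approx -15867.0 + 5.8515 i$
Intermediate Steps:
$t = 2$ ($t = -8 + 10 = 2$)
$C{\left(P \right)} = 2 \sqrt{P}$
$g{\left(I \right)} = \frac{17}{5} + \frac{I}{5} + \frac{2 \sqrt{I}}{5}$ ($g{\left(I \right)} = \frac{\left(2 \sqrt{I} + 17\right) + I}{5} = \frac{\left(17 + 2 \sqrt{I}\right) + I}{5} = \frac{17 + I + 2 \sqrt{I}}{5} = \frac{17}{5} + \frac{I}{5} + \frac{2 \sqrt{I}}{5}$)
$g{\left(-214 \right)} - 15828 = \left(\frac{17}{5} + \frac{1}{5} \left(-214\right) + \frac{2 \sqrt{-214}}{5}\right) - 15828 = \left(\frac{17}{5} - \frac{214}{5} + \frac{2 i \sqrt{214}}{5}\right) - 15828 = \left(- \frac{197}{5} + \frac{2 i \sqrt{214}}{5}\right) - 15828 = - \frac{79337}{5} + \frac{2 i \sqrt{214}}{5}$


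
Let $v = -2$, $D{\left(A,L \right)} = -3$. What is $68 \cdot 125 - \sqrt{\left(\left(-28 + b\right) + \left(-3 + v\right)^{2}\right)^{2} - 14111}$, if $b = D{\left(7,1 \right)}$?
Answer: $8500 - 5 i \sqrt{563} \approx 8500.0 - 118.64 i$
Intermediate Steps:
$b = -3$
$68 \cdot 125 - \sqrt{\left(\left(-28 + b\right) + \left(-3 + v\right)^{2}\right)^{2} - 14111} = 68 \cdot 125 - \sqrt{\left(\left(-28 - 3\right) + \left(-3 - 2\right)^{2}\right)^{2} - 14111} = 8500 - \sqrt{\left(-31 + \left(-5\right)^{2}\right)^{2} - 14111} = 8500 - \sqrt{\left(-31 + 25\right)^{2} - 14111} = 8500 - \sqrt{\left(-6\right)^{2} - 14111} = 8500 - \sqrt{36 - 14111} = 8500 - \sqrt{-14075} = 8500 - 5 i \sqrt{563}$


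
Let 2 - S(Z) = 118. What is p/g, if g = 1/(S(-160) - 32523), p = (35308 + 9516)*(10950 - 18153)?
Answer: 10538064890808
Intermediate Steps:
S(Z) = -116 (S(Z) = 2 - 1*118 = 2 - 118 = -116)
p = -322867272 (p = 44824*(-7203) = -322867272)
g = -1/32639 (g = 1/(-116 - 32523) = 1/(-32639) = -1/32639 ≈ -3.0638e-5)
p/g = -322867272/(-1/32639) = -322867272*(-32639) = 10538064890808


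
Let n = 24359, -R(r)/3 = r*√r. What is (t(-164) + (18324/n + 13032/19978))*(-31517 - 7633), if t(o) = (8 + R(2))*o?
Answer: 12484808515432800/243322051 - 38523600*√2 ≈ -3.1708e+6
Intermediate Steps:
R(r) = -3*r^(3/2) (R(r) = -3*r*√r = -3*r^(3/2))
t(o) = o*(8 - 6*√2) (t(o) = (8 - 6*√2)*o = o*(8 - 6*√2))
(t(-164) + (18324/n + 13032/19978))*(-31517 - 7633) = (2*(-164)*(4 - 3*√2) + (18324/24359 + 13032/19978))*(-31517 - 7633) = ((-1312 + 984*√2) + (18324*(1/24359) + 13032*(1/19978)))*(-39150) = ((-1312 + 984*√2) + (18324/24359 + 6516/9989))*(-39150) = ((-1312 + 984*√2) + 341761680/243322051)*(-39150) = (-318896769232/243322051 + 984*√2)*(-39150) = 12484808515432800/243322051 - 38523600*√2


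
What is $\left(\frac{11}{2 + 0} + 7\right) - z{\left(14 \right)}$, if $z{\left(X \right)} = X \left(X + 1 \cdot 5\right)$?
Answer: $- \frac{507}{2} \approx -253.5$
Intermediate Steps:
$z{\left(X \right)} = X \left(5 + X\right)$ ($z{\left(X \right)} = X \left(X + 5\right) = X \left(5 + X\right)$)
$\left(\frac{11}{2 + 0} + 7\right) - z{\left(14 \right)} = \left(\frac{11}{2 + 0} + 7\right) - 14 \left(5 + 14\right) = \left(\frac{11}{2} + 7\right) - 14 \cdot 19 = \left(11 \cdot \frac{1}{2} + 7\right) - 266 = \left(\frac{11}{2} + 7\right) - 266 = \frac{25}{2} - 266 = - \frac{507}{2}$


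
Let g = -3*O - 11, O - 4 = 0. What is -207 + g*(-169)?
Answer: 3680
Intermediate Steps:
O = 4 (O = 4 + 0 = 4)
g = -23 (g = -3*4 - 11 = -12 - 11 = -23)
-207 + g*(-169) = -207 - 23*(-169) = -207 + 3887 = 3680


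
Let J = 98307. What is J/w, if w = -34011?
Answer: -10923/3779 ≈ -2.8904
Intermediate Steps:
J/w = 98307/(-34011) = 98307*(-1/34011) = -10923/3779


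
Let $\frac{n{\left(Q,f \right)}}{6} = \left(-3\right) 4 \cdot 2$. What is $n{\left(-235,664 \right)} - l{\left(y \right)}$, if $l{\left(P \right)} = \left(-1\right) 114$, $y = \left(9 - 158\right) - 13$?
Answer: $-30$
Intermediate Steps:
$n{\left(Q,f \right)} = -144$ ($n{\left(Q,f \right)} = 6 \left(-3\right) 4 \cdot 2 = 6 \left(\left(-12\right) 2\right) = 6 \left(-24\right) = -144$)
$y = -162$ ($y = -149 - 13 = -162$)
$l{\left(P \right)} = -114$
$n{\left(-235,664 \right)} - l{\left(y \right)} = -144 - -114 = -144 + 114 = -30$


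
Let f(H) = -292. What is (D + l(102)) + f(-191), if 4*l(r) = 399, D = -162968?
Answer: -652641/4 ≈ -1.6316e+5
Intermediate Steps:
l(r) = 399/4 (l(r) = (¼)*399 = 399/4)
(D + l(102)) + f(-191) = (-162968 + 399/4) - 292 = -651473/4 - 292 = -652641/4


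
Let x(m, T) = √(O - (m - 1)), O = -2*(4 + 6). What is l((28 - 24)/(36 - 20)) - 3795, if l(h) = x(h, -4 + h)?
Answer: -3795 + I*√77/2 ≈ -3795.0 + 4.3875*I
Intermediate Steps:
O = -20 (O = -2*10 = -20)
x(m, T) = √(-19 - m) (x(m, T) = √(-20 - (m - 1)) = √(-20 - (-1 + m)) = √(-20 + (1 - m)) = √(-19 - m))
l(h) = √(-19 - h)
l((28 - 24)/(36 - 20)) - 3795 = √(-19 - (28 - 24)/(36 - 20)) - 3795 = √(-19 - 4/16) - 3795 = √(-19 - 1*¼) - 3795 = √(-19 - ¼) - 3795 = √(-77/4) - 3795 = I*√77/2 - 3795 = -3795 + I*√77/2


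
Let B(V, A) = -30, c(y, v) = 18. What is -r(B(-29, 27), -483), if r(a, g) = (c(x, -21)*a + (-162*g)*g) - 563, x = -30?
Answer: 37793921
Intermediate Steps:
r(a, g) = -563 - 162*g**2 + 18*a (r(a, g) = (18*a + (-162*g)*g) - 563 = (18*a - 162*g**2) - 563 = (-162*g**2 + 18*a) - 563 = -563 - 162*g**2 + 18*a)
-r(B(-29, 27), -483) = -(-563 - 162*(-483)**2 + 18*(-30)) = -(-563 - 162*233289 - 540) = -(-563 - 37792818 - 540) = -1*(-37793921) = 37793921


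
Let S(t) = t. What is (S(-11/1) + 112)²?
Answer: 10201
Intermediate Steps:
(S(-11/1) + 112)² = (-11/1 + 112)² = (-11*1 + 112)² = (-11 + 112)² = 101² = 10201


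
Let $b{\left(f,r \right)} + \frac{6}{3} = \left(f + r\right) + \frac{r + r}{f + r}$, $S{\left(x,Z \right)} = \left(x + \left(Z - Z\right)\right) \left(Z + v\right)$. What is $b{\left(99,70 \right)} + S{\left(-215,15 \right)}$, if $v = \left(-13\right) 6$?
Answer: $\frac{2317468}{169} \approx 13713.0$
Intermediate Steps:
$v = -78$
$S{\left(x,Z \right)} = x \left(-78 + Z\right)$ ($S{\left(x,Z \right)} = \left(x + \left(Z - Z\right)\right) \left(Z - 78\right) = \left(x + 0\right) \left(-78 + Z\right) = x \left(-78 + Z\right)$)
$b{\left(f,r \right)} = -2 + f + r + \frac{2 r}{f + r}$ ($b{\left(f,r \right)} = -2 + \left(\left(f + r\right) + \frac{r + r}{f + r}\right) = -2 + \left(\left(f + r\right) + \frac{2 r}{f + r}\right) = -2 + \left(f + r + \frac{2 r}{f + r}\right) = -2 + f + r + \frac{2 r}{f + r}$)
$b{\left(99,70 \right)} + S{\left(-215,15 \right)} = \frac{99^{2} + 70^{2} - 198 + 2 \cdot 99 \cdot 70}{99 + 70} - 215 \left(-78 + 15\right) = \frac{9801 + 4900 - 198 + 13860}{169} - -13545 = \frac{1}{169} \cdot 28363 + 13545 = \frac{28363}{169} + 13545 = \frac{2317468}{169}$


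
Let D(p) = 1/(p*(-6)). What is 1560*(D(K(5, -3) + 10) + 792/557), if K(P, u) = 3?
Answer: 1224380/557 ≈ 2198.2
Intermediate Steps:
D(p) = -1/(6*p) (D(p) = 1/(-6*p) = -1/(6*p))
1560*(D(K(5, -3) + 10) + 792/557) = 1560*(-1/(6*(3 + 10)) + 792/557) = 1560*(-⅙/13 + 792*(1/557)) = 1560*(-⅙*1/13 + 792/557) = 1560*(-1/78 + 792/557) = 1560*(61219/43446) = 1224380/557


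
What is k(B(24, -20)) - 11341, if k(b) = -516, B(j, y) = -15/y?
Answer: -11857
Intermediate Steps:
k(B(24, -20)) - 11341 = -516 - 11341 = -11857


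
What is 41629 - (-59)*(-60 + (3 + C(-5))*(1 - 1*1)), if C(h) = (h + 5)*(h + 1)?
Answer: 38089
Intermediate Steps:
C(h) = (1 + h)*(5 + h) (C(h) = (5 + h)*(1 + h) = (1 + h)*(5 + h))
41629 - (-59)*(-60 + (3 + C(-5))*(1 - 1*1)) = 41629 - (-59)*(-60 + (3 + (5 + (-5)**2 + 6*(-5)))*(1 - 1*1)) = 41629 - (-59)*(-60 + (3 + (5 + 25 - 30))*(1 - 1)) = 41629 - (-59)*(-60 + (3 + 0)*0) = 41629 - (-59)*(-60 + 3*0) = 41629 - (-59)*(-60 + 0) = 41629 - (-59)*(-60) = 41629 - 1*3540 = 41629 - 3540 = 38089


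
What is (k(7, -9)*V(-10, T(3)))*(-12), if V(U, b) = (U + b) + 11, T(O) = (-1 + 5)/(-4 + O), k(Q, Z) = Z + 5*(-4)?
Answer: -1044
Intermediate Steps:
k(Q, Z) = -20 + Z (k(Q, Z) = Z - 20 = -20 + Z)
T(O) = 4/(-4 + O)
V(U, b) = 11 + U + b
(k(7, -9)*V(-10, T(3)))*(-12) = ((-20 - 9)*(11 - 10 + 4/(-4 + 3)))*(-12) = -29*(11 - 10 + 4/(-1))*(-12) = -29*(11 - 10 + 4*(-1))*(-12) = -29*(11 - 10 - 4)*(-12) = -29*(-3)*(-12) = 87*(-12) = -1044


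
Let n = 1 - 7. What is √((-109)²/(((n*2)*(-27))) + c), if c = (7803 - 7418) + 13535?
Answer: √4521961/18 ≈ 118.14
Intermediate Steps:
n = -6
c = 13920 (c = 385 + 13535 = 13920)
√((-109)²/(((n*2)*(-27))) + c) = √((-109)²/((-6*2*(-27))) + 13920) = √(11881/((-12*(-27))) + 13920) = √(11881/324 + 13920) = √(4521961/324) = √4521961/18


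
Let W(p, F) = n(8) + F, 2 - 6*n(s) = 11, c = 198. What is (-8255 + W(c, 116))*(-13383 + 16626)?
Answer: -52799283/2 ≈ -2.6400e+7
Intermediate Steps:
n(s) = -3/2 (n(s) = 1/3 - 1/6*11 = 1/3 - 11/6 = -3/2)
W(p, F) = -3/2 + F
(-8255 + W(c, 116))*(-13383 + 16626) = (-8255 + (-3/2 + 116))*(-13383 + 16626) = (-8255 + 229/2)*3243 = -16281/2*3243 = -52799283/2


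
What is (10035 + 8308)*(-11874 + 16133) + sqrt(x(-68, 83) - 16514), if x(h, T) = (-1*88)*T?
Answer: 78122837 + I*sqrt(23818) ≈ 7.8123e+7 + 154.33*I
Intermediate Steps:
x(h, T) = -88*T
(10035 + 8308)*(-11874 + 16133) + sqrt(x(-68, 83) - 16514) = (10035 + 8308)*(-11874 + 16133) + sqrt(-88*83 - 16514) = 18343*4259 + sqrt(-7304 - 16514) = 78122837 + sqrt(-23818) = 78122837 + I*sqrt(23818)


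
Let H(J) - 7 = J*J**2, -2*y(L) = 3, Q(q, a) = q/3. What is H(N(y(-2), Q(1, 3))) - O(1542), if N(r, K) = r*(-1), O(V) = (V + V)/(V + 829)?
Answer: 172121/18968 ≈ 9.0743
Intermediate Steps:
Q(q, a) = q/3 (Q(q, a) = q*(1/3) = q/3)
O(V) = 2*V/(829 + V) (O(V) = (2*V)/(829 + V) = 2*V/(829 + V))
y(L) = -3/2 (y(L) = -1/2*3 = -3/2)
N(r, K) = -r
H(J) = 7 + J**3 (H(J) = 7 + J*J**2 = 7 + J**3)
H(N(y(-2), Q(1, 3))) - O(1542) = (7 + (-1*(-3/2))**3) - 2*1542/(829 + 1542) = (7 + (3/2)**3) - 2*1542/2371 = (7 + 27/8) - 2*1542/2371 = 83/8 - 1*3084/2371 = 83/8 - 3084/2371 = 172121/18968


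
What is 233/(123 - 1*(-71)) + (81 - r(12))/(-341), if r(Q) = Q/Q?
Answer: 63933/66154 ≈ 0.96643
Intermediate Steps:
r(Q) = 1
233/(123 - 1*(-71)) + (81 - r(12))/(-341) = 233/(123 - 1*(-71)) + (81 - 1*1)/(-341) = 233/(123 + 71) + (81 - 1)*(-1/341) = 233/194 + 80*(-1/341) = 233*(1/194) - 80/341 = 233/194 - 80/341 = 63933/66154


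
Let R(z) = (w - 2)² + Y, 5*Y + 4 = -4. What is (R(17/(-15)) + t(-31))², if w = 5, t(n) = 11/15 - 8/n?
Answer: 15225604/216225 ≈ 70.416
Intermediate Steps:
t(n) = 11/15 - 8/n (t(n) = 11*(1/15) - 8/n = 11/15 - 8/n)
Y = -8/5 (Y = -⅘ + (⅕)*(-4) = -⅘ - ⅘ = -8/5 ≈ -1.6000)
R(z) = 37/5 (R(z) = (5 - 2)² - 8/5 = 3² - 8/5 = 9 - 8/5 = 37/5)
(R(17/(-15)) + t(-31))² = (37/5 + (11/15 - 8/(-31)))² = (37/5 + (11/15 - 8*(-1/31)))² = (37/5 + (11/15 + 8/31))² = (37/5 + 461/465)² = (3902/465)² = 15225604/216225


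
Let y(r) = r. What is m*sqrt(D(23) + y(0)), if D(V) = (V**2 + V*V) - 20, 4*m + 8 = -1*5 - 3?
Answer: -4*sqrt(1038) ≈ -128.87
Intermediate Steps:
m = -4 (m = -2 + (-1*5 - 3)/4 = -2 + (-5 - 3)/4 = -2 + (1/4)*(-8) = -2 - 2 = -4)
D(V) = -20 + 2*V**2 (D(V) = (V**2 + V**2) - 20 = 2*V**2 - 20 = -20 + 2*V**2)
m*sqrt(D(23) + y(0)) = -4*sqrt((-20 + 2*23**2) + 0) = -4*sqrt((-20 + 2*529) + 0) = -4*sqrt((-20 + 1058) + 0) = -4*sqrt(1038 + 0) = -4*sqrt(1038)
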